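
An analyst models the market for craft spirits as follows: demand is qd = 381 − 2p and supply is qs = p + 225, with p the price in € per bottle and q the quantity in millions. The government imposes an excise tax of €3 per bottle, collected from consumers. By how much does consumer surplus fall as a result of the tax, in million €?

Consumer surplus falls by €276 million.

Before the tax: set 381 − 2p = p + 225 → p* = €52, q* = 277.
With the tax collected from consumers, demand (in seller-price terms) shifts: qd = 381 − 2(p + 3).
Solving gives q = 275 with consumers paying €53 and sellers receiving €50 (the €3 wedge).
ΔCS is the trapezoid between Q = 275 and Q = 277 of height €1: ½ · (277 + 275) · 1 = €276.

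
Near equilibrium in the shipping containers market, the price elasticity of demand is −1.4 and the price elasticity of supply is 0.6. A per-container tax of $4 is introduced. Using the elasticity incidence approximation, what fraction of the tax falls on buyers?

Incidence ratio: buyers' share ≈ εs / (εs + |εd|) = 0.6 / (0.6 + 1.4) = 0.3.
Supply is the less elastic side, so buyers bear the smaller share.

Buyers' share ≈ 0.3.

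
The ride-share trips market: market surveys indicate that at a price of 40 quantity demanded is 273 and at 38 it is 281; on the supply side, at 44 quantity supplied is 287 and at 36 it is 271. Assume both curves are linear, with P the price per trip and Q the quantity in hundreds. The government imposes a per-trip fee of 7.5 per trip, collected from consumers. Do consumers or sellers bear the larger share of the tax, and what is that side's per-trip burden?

Sellers bear the larger share: 5 per trip.

Demand slope: (281 − 273)/(38 − 40) = -4, so Qd = 433 − 4P.
Supply slope: (271 − 287)/(36 − 44) = 2, so Qs = 2P + 199.
Before the tax: set 433 − 4P = 2P + 199 → P* = 39, Q* = 277.
With the tax collected from consumers, demand (in seller-price terms) shifts: Qd = 433 − 4(P + 7.5).
New equilibrium: consumers pay 41.5, sellers receive 34, Q = 267. (Wedge: Pb − Ps = 7.5.)
Per-trip burden: consumers 2.5, sellers 5.
Sellers take the larger share because supply is less price-elastic here (demand slope 4 vs supply slope 2).
The less price-elastic side of the market bears the larger share of a per-unit tax.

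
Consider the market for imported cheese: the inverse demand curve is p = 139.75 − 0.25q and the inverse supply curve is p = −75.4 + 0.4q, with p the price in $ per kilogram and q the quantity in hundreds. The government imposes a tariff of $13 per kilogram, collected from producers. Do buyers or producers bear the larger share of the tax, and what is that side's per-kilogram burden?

Producers bear the larger share: $8 per kilogram.

Inverting to q(p) form: qd = 559 − 4p; qs = 2.5p + 188.5.
Without the tax, 559 − 4p = 2.5p + 188.5 gives 6.5p = 370.5, so p* = $57 and q* = 331.
With the tax collected from producers, supply shifts: qs = 2.5(p − 13) + 188.5.
New equilibrium: buyers pay $62, producers receive $49, q = 311. (Wedge: pb − ps = 13.)
Per-kilogram burden: buyers $5, producers $8.
Producers take the larger share because supply is less price-elastic here (demand slope 4 vs supply slope 2.5).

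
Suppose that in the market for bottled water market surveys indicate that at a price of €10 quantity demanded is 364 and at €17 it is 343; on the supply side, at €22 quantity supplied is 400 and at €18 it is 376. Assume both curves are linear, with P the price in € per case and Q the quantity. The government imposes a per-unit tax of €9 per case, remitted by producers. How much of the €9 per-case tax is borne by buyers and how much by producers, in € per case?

Demand slope: (343 − 364)/(17 − 10) = -3, so Qd = 394 − 3P.
Supply slope: (376 − 400)/(18 − 22) = 6, so Qs = 6P + 268.
Before the tax: set 394 − 3P = 6P + 268 → P* = €14, Q* = 352.
With the tax collected from producers, supply shifts: Qs = 6(P − 9) + 268.
Solving gives Q = 334 with buyers paying €20 and producers receiving €11 (the €9 wedge).
Burden on buyers: €6; on producers: €3. (They sum to €9.)

Buyers bear €6 per case; producers bear €3 per case.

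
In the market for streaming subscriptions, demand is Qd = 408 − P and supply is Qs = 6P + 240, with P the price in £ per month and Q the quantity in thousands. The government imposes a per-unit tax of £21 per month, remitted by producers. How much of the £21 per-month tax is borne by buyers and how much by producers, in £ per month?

Before the tax: set 408 − P = 6P + 240 → P* = £24, Q* = 384.
With the tax collected from producers, supply shifts: Qs = 6(P − 21) + 240.
Solving gives Q = 366 with buyers paying £42 and producers receiving £21 (the £21 wedge).
Burden on buyers: £18; on producers: £3. (They sum to £21.)
The less price-elastic side of the market bears the larger share of a per-unit tax.

Buyers bear £18 per month; producers bear £3 per month.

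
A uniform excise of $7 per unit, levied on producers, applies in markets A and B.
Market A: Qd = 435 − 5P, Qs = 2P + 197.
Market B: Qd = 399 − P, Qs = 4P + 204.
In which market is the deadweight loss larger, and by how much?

Market A: pre-tax P* = $34, Q* = 265; post-tax Q = 255; deadweight loss = $35.
Market B: pre-tax P* = $39, Q* = 360; post-tax Q = 354.4; deadweight loss = $19.6.
Difference: $35 vs $19.6 → market A is larger by $15.4.

Market A, by $15.4.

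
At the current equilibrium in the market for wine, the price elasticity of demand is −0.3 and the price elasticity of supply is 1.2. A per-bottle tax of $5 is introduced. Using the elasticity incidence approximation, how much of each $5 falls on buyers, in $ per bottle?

Buyers bear ≈ $4 per bottle.

Incidence ratio: buyers' share ≈ εs / (εs + |εd|) = 1.2 / (1.2 + 0.3) = 0.8.
So buyers bear ≈ 0.8 × $5 = $4; producers bear $1.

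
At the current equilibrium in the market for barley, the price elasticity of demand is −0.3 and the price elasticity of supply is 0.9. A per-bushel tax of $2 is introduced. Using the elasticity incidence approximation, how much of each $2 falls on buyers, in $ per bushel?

Incidence ratio: buyers' share ≈ εs / (εs + |εd|) = 0.9 / (0.9 + 0.3) = 0.75.
So buyers bear ≈ 0.75 × $2 = $1.5; producers bear $0.5.

Buyers bear ≈ $1.5 per bushel.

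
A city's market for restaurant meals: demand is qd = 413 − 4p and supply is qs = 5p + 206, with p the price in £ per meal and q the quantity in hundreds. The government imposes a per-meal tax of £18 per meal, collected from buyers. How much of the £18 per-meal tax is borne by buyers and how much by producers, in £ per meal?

Without the tax, 413 − 4p = 5p + 206 gives 9p = 207, so p* = £23 and q* = 321.
With the tax collected from buyers, demand (in seller-price terms) shifts: qd = 413 − 4(p + 18).
Solving gives q = 281 with buyers paying £33 and producers receiving £15 (the £18 wedge).
Burden on buyers: £10; on producers: £8. (They sum to £18.)

Buyers bear £10 per meal; producers bear £8 per meal.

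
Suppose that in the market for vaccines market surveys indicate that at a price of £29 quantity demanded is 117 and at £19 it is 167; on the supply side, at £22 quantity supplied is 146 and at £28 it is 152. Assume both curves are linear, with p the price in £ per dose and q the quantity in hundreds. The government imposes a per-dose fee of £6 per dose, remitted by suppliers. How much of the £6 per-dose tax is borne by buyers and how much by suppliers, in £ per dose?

Buyers bear £1 per dose; suppliers bear £5 per dose.

Demand slope: (167 − 117)/(19 − 29) = -5, so qd = 262 − 5p.
Supply slope: (152 − 146)/(28 − 22) = 1, so qs = p + 124.
Without the tax, 262 − 5p = p + 124 gives 6p = 138, so p* = £23 and q* = 147.
With the tax collected from suppliers, supply shifts: qs = (p − 6) + 124.
Solving gives q = 142 with buyers paying £24 and suppliers receiving £18 (the £6 wedge).
Burden on buyers: £1; on suppliers: £5. (They sum to £6.)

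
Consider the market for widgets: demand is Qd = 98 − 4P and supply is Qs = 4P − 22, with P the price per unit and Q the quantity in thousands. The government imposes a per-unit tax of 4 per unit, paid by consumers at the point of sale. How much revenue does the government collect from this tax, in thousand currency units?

Without the tax, 98 − 4P = 4P − 22 gives 8P = 120, so P* = 15 and Q* = 38.
With the tax collected from consumers, demand (in seller-price terms) shifts: Qd = 98 − 4(P + 4).
Solving gives Q = 30 with consumers paying 17 and suppliers receiving 13 (the 4 wedge).
Revenue = t · Q = 4 · 30 = 120.

Tax revenue = 120 thousand.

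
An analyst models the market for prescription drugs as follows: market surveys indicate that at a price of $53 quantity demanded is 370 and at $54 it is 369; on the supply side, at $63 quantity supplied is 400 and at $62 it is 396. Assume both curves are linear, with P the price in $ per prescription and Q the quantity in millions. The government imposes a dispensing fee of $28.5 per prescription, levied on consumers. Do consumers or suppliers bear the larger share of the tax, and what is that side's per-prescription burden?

Demand slope: (369 − 370)/(54 − 53) = -1, so Qd = 423 − P.
Supply slope: (396 − 400)/(62 − 63) = 4, so Qs = 4P + 148.
Without the tax, 423 − P = 4P + 148 gives 5P = 275, so P* = $55 and Q* = 368.
With the tax collected from consumers, demand (in seller-price terms) shifts: Qd = 423 − (P + 28.5).
Solving gives Q = 345.2 with consumers paying $77.8 and suppliers receiving $49.3 (the $28.5 wedge).
Per-prescription burden: consumers $22.8, suppliers $5.7.
Consumers take the larger share because demand is less price-elastic here (demand slope 1 vs supply slope 4).
The less price-elastic side of the market bears the larger share of a per-unit tax.

Consumers bear the larger share: $22.8 per prescription.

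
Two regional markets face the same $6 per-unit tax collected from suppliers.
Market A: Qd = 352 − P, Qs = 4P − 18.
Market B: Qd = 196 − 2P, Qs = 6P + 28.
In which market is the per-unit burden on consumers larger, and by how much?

Market A, by $0.3.

Market A: pre-tax P* = $74, Q* = 278; post-tax Q = 273.2; per-unit burden on consumers = $4.8.
Market B: pre-tax P* = $21, Q* = 154; post-tax Q = 145; per-unit burden on consumers = $4.5.
Difference: $4.8 vs $4.5 → market A is larger by $0.3.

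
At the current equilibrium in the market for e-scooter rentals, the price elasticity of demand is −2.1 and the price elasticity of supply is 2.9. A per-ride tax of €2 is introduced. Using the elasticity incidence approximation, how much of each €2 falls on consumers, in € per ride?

Consumers bear ≈ €1.16 per ride.

Incidence ratio: consumers' share ≈ εs / (εs + |εd|) = 2.9 / (2.9 + 2.1) = 0.58.
So consumers bear ≈ 0.58 × €2 = €1.16; suppliers bear €0.84.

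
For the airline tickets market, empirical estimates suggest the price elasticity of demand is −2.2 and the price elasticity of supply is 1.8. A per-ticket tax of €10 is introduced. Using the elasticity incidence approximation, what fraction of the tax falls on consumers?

Incidence ratio: consumers' share ≈ εs / (εs + |εd|) = 1.8 / (1.8 + 2.2) = 0.45.
Supply is the less elastic side, so consumers bear the smaller share.

Consumers' share ≈ 0.45.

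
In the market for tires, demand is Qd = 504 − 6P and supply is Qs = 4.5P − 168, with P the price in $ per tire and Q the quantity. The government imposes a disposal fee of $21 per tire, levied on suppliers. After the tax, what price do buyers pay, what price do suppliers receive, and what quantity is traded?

Buyers pay $73; suppliers receive $52; quantity = 66.

Before the tax: set 504 − 6P = 4.5P − 168 → P* = $64, Q* = 120.
With the tax collected from suppliers, supply shifts: Qs = 4.5(P − 21) − 168.
New equilibrium: buyers pay $73, suppliers receive $52, Q = 66. (Wedge: Pb − Ps = 21.)
The less price-elastic side of the market bears the larger share of a per-unit tax.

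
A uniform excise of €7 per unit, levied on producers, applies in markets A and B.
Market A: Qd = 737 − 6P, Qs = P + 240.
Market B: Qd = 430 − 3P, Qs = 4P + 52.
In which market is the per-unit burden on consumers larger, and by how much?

Market B, by €3.

Market A: pre-tax P* = €71, Q* = 311; post-tax Q = 305; per-unit burden on consumers = €1.
Market B: pre-tax P* = €54, Q* = 268; post-tax Q = 256; per-unit burden on consumers = €4.
Difference: €1 vs €4 → market B is larger by €3.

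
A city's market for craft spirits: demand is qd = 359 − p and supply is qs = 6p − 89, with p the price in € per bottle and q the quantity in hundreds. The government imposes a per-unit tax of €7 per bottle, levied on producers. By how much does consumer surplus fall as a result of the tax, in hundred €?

Without the tax, 359 − p = 6p − 89 gives 7p = 448, so p* = €64 and q* = 295.
With the tax collected from producers, supply shifts: qs = 6(p − 7) − 89.
New equilibrium: buyers pay €70, producers receive €63, q = 289. (Wedge: pb − ps = 7.)
ΔCS is the trapezoid between Q = 289 and Q = 295 of height €6: ½ · (295 + 289) · 6 = €1752.

Consumer surplus falls by €1752 hundred.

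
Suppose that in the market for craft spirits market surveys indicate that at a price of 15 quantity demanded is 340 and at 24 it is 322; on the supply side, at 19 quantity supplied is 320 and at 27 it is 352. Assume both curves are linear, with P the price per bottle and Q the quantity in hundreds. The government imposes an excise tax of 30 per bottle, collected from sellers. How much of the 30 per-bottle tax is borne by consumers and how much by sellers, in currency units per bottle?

Demand slope: (322 − 340)/(24 − 15) = -2, so Qd = 370 − 2P.
Supply slope: (352 − 320)/(27 − 19) = 4, so Qs = 4P + 244.
Before the tax: set 370 − 2P = 4P + 244 → P* = 21, Q* = 328.
With the tax collected from sellers, supply shifts: Qs = 4(P − 30) + 244.
New equilibrium: consumers pay 41, sellers receive 11, Q = 288. (Wedge: Pb − Ps = 30.)
Burden on consumers: 20; on sellers: 10. (They sum to 30.)

Consumers bear 20 per bottle; sellers bear 10 per bottle.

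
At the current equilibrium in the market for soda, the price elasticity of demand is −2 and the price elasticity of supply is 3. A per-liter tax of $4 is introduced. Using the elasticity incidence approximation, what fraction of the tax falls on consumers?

Incidence ratio: consumers' share ≈ εs / (εs + |εd|) = 3 / (3 + 2) = 0.6.
Supply is the more elastic side, so consumers bear the larger share.

Consumers' share ≈ 0.6.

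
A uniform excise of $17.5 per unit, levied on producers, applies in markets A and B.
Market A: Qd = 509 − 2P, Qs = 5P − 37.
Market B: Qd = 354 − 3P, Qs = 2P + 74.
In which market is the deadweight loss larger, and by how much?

Market A, by $35.

Market A: pre-tax P* = $78, Q* = 353; post-tax Q = 328; deadweight loss = $218.75.
Market B: pre-tax P* = $56, Q* = 186; post-tax Q = 165; deadweight loss = $183.75.
Difference: $218.75 vs $183.75 → market A is larger by $35.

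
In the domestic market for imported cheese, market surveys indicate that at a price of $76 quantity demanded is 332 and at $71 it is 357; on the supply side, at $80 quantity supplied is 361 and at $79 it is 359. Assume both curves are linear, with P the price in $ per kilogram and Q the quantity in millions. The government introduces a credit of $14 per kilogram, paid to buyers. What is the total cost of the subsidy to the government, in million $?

Government outlay = $5138 million.

Demand slope: (357 − 332)/(71 − 76) = -5, so Qd = 712 − 5P.
Supply slope: (359 − 361)/(79 − 80) = 2, so Qs = 2P + 201.
Without the subsidy, 712 − 5P = 2P + 201 gives 7P = 511, so P* = $73 and Q* = 347.
With a per-unit subsidy paid to buyers, each effectively pays P − 14, so demand becomes Qd = 712 − 5(P − 14).
Solving gives Q = 367 with buyers paying $69 and suppliers receiving $83 (the $14 wedge).
Outlay = t · Q = 14 · 367 = $5138.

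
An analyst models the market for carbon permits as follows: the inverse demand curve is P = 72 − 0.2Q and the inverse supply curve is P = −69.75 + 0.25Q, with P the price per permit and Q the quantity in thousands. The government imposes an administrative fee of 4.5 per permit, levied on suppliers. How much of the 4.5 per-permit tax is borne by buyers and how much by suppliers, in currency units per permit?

Buyers bear 2 per permit; suppliers bear 2.5 per permit.

Rewrite in direct form: Qd = 360 − 5P and Qs = 4P + 279.
Before the tax: set 360 − 5P = 4P + 279 → P* = 9, Q* = 315.
With the tax collected from suppliers, supply shifts: Qs = 4(P − 4.5) + 279.
Solving gives Q = 305 with buyers paying 11 and suppliers receiving 6.5 (the 4.5 wedge).
Burden on buyers: 2; on suppliers: 2.5. (They sum to 4.5.)
The less price-elastic side of the market bears the larger share of a per-unit tax.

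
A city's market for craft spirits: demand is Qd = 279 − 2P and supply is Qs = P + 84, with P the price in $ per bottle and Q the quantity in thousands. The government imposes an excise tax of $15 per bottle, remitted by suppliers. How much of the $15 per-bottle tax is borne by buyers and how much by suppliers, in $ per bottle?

Without the tax, 279 − 2P = P + 84 gives 3P = 195, so P* = $65 and Q* = 149.
With the tax collected from suppliers, supply shifts: Qs = (P − 15) + 84.
New equilibrium: buyers pay $70, suppliers receive $55, Q = 139. (Wedge: Pb − Ps = 15.)
Burden on buyers: $5; on suppliers: $10. (They sum to $15.)
The less price-elastic side of the market bears the larger share of a per-unit tax.

Buyers bear $5 per bottle; suppliers bear $10 per bottle.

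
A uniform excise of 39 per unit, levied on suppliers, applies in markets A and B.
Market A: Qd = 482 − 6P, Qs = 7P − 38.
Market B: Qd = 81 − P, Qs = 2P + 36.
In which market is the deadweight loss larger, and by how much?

Market A, by 1950.

Market A: pre-tax P* = 40, Q* = 242; post-tax Q = 116; deadweight loss = 2457.
Market B: pre-tax P* = 15, Q* = 66; post-tax Q = 40; deadweight loss = 507.
Difference: 2457 vs 507 → market A is larger by 1950.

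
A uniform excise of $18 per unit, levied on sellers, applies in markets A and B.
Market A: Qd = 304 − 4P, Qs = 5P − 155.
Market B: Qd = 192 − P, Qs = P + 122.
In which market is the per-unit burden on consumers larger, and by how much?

Market A, by $1.

Market A: pre-tax P* = $51, Q* = 100; post-tax Q = 60; per-unit burden on consumers = $10.
Market B: pre-tax P* = $35, Q* = 157; post-tax Q = 148; per-unit burden on consumers = $9.
Difference: $10 vs $9 → market A is larger by $1.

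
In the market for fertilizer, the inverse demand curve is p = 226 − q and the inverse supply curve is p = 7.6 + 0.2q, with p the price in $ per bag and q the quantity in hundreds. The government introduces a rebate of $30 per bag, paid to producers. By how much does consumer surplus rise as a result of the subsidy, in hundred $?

Rewrite in direct form: qd = 226 − p and qs = 5p − 38.
Before the subsidy: set 226 − p = 5p − 38 → p* = $44, q* = 182.
With a per-unit subsidy paid to producers, each receives p + 30 per unit sold, so supply becomes qs = 5(p + 30) − 38.
Solving gives q = 207 with consumers paying $19 and producers receiving $49 (the $30 wedge).
ΔCS is the trapezoid between Q = 207 and Q = 182 of height $25: ½ · (182 + 207) · 25 = $4862.5.

Consumer surplus rises by $4862.5 hundred.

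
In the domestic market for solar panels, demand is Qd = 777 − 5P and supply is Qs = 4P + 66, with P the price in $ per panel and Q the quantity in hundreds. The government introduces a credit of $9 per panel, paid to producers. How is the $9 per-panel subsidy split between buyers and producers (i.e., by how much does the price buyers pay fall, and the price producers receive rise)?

Buyers gain $4 per panel; producers gain $5 per panel.

Without the subsidy, 777 − 5P = 4P + 66 gives 9P = 711, so P* = $79 and Q* = 382.
With a per-unit subsidy paid to producers, each receives P + 9 per unit sold, so supply becomes Qs = 4(P + 9) + 66.
New equilibrium: buyers pay $75, producers receive $84, Q = 402. (Wedge: Pb − Ps = −9.)
Gain to buyers: $4; to producers: $5. (They sum to $9.)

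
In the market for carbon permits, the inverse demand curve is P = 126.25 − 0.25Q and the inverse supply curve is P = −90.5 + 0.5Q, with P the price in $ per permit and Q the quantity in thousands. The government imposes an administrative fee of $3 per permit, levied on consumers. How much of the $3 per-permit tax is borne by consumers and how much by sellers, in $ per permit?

Inverting to Q(P) form: Qd = 505 − 4P; Qs = 2P + 181.
Before the tax: set 505 − 4P = 2P + 181 → P* = $54, Q* = 289.
With the tax collected from consumers, demand (in seller-price terms) shifts: Qd = 505 − 4(P + 3).
New equilibrium: consumers pay $55, sellers receive $52, Q = 285. (Wedge: Pb − Ps = 3.)
Burden on consumers: $1; on sellers: $2. (They sum to $3.)

Consumers bear $1 per permit; sellers bear $2 per permit.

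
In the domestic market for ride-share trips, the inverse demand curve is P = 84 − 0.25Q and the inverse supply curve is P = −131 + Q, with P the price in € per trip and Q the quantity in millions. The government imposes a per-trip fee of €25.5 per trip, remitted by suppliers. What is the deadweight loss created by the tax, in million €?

Inverting to Q(P) form: Qd = 336 − 4P; Qs = P + 131.
Without the tax, 336 − 4P = P + 131 gives 5P = 205, so P* = €41 and Q* = 172.
With the tax collected from suppliers, supply shifts: Qs = (P − 25.5) + 131.
New equilibrium: consumers pay €46.1, suppliers receive €20.6, Q = 151.6. (Wedge: Pb − Ps = 25.5.)
Quantity falls by |ΔQ| = |172 − 151.6| = 20.4.
DWL = ½ · t · |ΔQ| = ½ · 25.5 · 20.4 = €260.1.

Deadweight loss = €260.1 million.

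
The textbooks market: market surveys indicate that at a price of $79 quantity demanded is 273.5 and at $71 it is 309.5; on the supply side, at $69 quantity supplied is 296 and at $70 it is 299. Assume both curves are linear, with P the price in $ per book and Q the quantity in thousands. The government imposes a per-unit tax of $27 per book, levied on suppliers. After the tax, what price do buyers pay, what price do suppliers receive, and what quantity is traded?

Buyers pay $82.8; suppliers receive $55.8; quantity = 256.4.

Demand slope: (309.5 − 273.5)/(71 − 79) = -4.5, so Qd = 629 − 4.5P.
Supply slope: (299 − 296)/(70 − 69) = 3, so Qs = 3P + 89.
Without the tax, 629 − 4.5P = 3P + 89 gives 7.5P = 540, so P* = $72 and Q* = 305.
With the tax collected from suppliers, supply shifts: Qs = 3(P − 27) + 89.
Solving gives Q = 256.4 with buyers paying $82.8 and suppliers receiving $55.8 (the $27 wedge).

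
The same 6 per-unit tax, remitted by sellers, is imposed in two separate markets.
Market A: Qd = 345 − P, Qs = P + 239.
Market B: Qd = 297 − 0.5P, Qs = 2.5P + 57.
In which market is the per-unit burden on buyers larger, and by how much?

Market A: pre-tax P* = 53, Q* = 292; post-tax Q = 289; per-unit burden on buyers = 3.
Market B: pre-tax P* = 80, Q* = 257; post-tax Q = 254.5; per-unit burden on buyers = 5.
Difference: 3 vs 5 → market B is larger by 2.

Market B, by 2.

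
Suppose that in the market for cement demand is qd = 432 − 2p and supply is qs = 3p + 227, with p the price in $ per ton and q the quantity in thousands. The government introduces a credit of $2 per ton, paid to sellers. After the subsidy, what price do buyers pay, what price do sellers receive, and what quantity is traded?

Buyers pay $39.8; sellers receive $41.8; quantity = 352.4.

Before the subsidy: set 432 − 2p = 3p + 227 → p* = $41, q* = 350.
With a per-unit subsidy paid to sellers, each receives p + 2 per unit sold, so supply becomes qs = 3(p + 2) + 227.
New equilibrium: buyers pay $39.8, sellers receive $41.8, q = 352.4. (Wedge: pb − ps = −2.)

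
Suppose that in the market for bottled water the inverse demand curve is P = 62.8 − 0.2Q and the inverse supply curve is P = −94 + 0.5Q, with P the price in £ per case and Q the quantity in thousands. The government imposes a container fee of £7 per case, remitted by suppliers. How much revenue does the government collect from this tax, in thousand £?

Tax revenue = £1498 thousand.

Inverting to Q(P) form: Qd = 314 − 5P; Qs = 2P + 188.
Before the tax: set 314 − 5P = 2P + 188 → P* = £18, Q* = 224.
With the tax collected from suppliers, supply shifts: Qs = 2(P − 7) + 188.
Solving gives Q = 214 with consumers paying £20 and suppliers receiving £13 (the £7 wedge).
Revenue = t · Q = 7 · 214 = £1498.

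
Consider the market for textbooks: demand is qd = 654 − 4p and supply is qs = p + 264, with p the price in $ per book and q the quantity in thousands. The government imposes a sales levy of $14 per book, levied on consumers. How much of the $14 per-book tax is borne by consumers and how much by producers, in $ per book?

Consumers bear $2.8 per book; producers bear $11.2 per book.

Without the tax, 654 − 4p = p + 264 gives 5p = 390, so p* = $78 and q* = 342.
With the tax collected from consumers, demand (in seller-price terms) shifts: qd = 654 − 4(p + 14).
New equilibrium: consumers pay $80.8, producers receive $66.8, q = 330.8. (Wedge: pb − ps = 14.)
Burden on consumers: $2.8; on producers: $11.2. (They sum to $14.)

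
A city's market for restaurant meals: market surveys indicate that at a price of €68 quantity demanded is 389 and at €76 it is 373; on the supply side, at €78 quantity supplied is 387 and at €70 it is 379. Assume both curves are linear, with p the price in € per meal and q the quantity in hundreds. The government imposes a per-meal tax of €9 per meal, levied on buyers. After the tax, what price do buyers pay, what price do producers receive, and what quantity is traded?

Demand slope: (373 − 389)/(76 − 68) = -2, so qd = 525 − 2p.
Supply slope: (379 − 387)/(70 − 78) = 1, so qs = p + 309.
Without the tax, 525 − 2p = p + 309 gives 3p = 216, so p* = €72 and q* = 381.
With the tax collected from buyers, demand (in seller-price terms) shifts: qd = 525 − 2(p + 9).
New equilibrium: buyers pay €75, producers receive €66, q = 375. (Wedge: pb − ps = 9.)
The less price-elastic side of the market bears the larger share of a per-unit tax.

Buyers pay €75; producers receive €66; quantity = 375.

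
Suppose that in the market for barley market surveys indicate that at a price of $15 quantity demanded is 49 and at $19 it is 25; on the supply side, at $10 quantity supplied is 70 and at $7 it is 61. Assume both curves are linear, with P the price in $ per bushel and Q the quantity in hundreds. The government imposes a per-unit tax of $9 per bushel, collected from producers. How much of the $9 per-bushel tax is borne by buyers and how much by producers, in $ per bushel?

Buyers bear $3 per bushel; producers bear $6 per bushel.

Demand slope: (25 − 49)/(19 − 15) = -6, so Qd = 139 − 6P.
Supply slope: (61 − 70)/(7 − 10) = 3, so Qs = 3P + 40.
Without the tax, 139 − 6P = 3P + 40 gives 9P = 99, so P* = $11 and Q* = 73.
With the tax collected from producers, supply shifts: Qs = 3(P − 9) + 40.
New equilibrium: buyers pay $14, producers receive $5, Q = 55. (Wedge: Pb − Ps = 9.)
Burden on buyers: $3; on producers: $6. (They sum to $9.)
The less price-elastic side of the market bears the larger share of a per-unit tax.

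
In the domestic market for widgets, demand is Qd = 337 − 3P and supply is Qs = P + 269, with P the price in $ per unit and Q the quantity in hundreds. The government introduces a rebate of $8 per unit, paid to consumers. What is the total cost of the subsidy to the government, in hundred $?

Without the subsidy, 337 − 3P = P + 269 gives 4P = 68, so P* = $17 and Q* = 286.
With a per-unit subsidy paid to consumers, each effectively pays P − 8, so demand becomes Qd = 337 − 3(P − 8).
Solving gives Q = 292 with consumers paying $15 and producers receiving $23 (the $8 wedge).
Outlay = t · Q = 8 · 292 = $2336.

Government outlay = $2336 hundred.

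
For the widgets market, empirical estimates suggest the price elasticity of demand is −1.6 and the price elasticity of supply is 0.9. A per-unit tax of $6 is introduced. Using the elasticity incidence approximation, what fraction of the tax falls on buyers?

Buyers' share ≈ 0.36.

Incidence ratio: buyers' share ≈ εs / (εs + |εd|) = 0.9 / (0.9 + 1.6) = 0.36.
Supply is the less elastic side, so buyers bear the smaller share.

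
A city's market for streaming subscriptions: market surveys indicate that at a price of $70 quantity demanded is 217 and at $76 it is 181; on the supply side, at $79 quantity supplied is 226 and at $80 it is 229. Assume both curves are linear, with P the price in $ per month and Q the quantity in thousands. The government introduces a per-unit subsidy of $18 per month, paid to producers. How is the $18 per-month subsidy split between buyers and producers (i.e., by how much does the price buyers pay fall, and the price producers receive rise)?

Demand slope: (181 − 217)/(76 − 70) = -6, so Qd = 637 − 6P.
Supply slope: (229 − 226)/(80 − 79) = 3, so Qs = 3P − 11.
Without the subsidy, 637 − 6P = 3P − 11 gives 9P = 648, so P* = $72 and Q* = 205.
With a per-unit subsidy paid to producers, each receives P + 18 per unit sold, so supply becomes Qs = 3(P + 18) − 11.
Solving gives Q = 241 with buyers paying $66 and producers receiving $84 (the $18 wedge).
Gain to buyers: $6; to producers: $12. (They sum to $18.)

Buyers gain $6 per month; producers gain $12 per month.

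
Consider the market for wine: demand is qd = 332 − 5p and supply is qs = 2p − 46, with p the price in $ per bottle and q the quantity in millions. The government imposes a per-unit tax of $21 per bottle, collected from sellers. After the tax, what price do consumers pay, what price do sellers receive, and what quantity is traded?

Consumers pay $60; sellers receive $39; quantity = 32.

Before the tax: set 332 − 5p = 2p − 46 → p* = $54, q* = 62.
With the tax collected from sellers, supply shifts: qs = 2(p − 21) − 46.
Solving gives q = 32 with consumers paying $60 and sellers receiving $39 (the $21 wedge).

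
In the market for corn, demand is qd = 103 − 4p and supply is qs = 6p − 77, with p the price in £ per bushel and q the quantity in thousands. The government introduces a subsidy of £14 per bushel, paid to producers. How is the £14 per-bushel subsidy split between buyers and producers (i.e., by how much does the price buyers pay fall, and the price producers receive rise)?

Before the subsidy: set 103 − 4p = 6p − 77 → p* = £18, q* = 31.
With a per-unit subsidy paid to producers, each receives p + 14 per unit sold, so supply becomes qs = 6(p + 14) − 77.
Solving gives q = 64.6 with buyers paying £9.6 and producers receiving £23.6 (the £14 wedge).
Gain to buyers: £8.4; to producers: £5.6. (They sum to £14.)

Buyers gain £8.4 per bushel; producers gain £5.6 per bushel.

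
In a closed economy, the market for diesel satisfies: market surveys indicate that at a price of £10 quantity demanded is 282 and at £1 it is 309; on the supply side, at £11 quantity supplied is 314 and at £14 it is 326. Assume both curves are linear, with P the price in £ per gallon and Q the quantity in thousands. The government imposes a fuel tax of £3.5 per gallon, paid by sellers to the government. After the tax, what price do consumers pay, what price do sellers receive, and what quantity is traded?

Demand slope: (309 − 282)/(1 − 10) = -3, so Qd = 312 − 3P.
Supply slope: (326 − 314)/(14 − 11) = 4, so Qs = 4P + 270.
Without the tax, 312 − 3P = 4P + 270 gives 7P = 42, so P* = £6 and Q* = 294.
With the tax collected from sellers, supply shifts: Qs = 4(P − 3.5) + 270.
Solving gives Q = 288 with consumers paying £8 and sellers receiving £4.5 (the £3.5 wedge).

Consumers pay £8; sellers receive £4.5; quantity = 288.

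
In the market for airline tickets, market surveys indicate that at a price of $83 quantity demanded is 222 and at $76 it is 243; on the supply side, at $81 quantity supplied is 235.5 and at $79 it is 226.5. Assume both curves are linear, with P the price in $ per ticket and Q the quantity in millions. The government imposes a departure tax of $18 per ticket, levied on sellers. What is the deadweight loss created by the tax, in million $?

Demand slope: (243 − 222)/(76 − 83) = -3, so Qd = 471 − 3P.
Supply slope: (226.5 − 235.5)/(79 − 81) = 4.5, so Qs = 4.5P − 129.
Before the tax: set 471 − 3P = 4.5P − 129 → P* = $80, Q* = 231.
With the tax collected from sellers, supply shifts: Qs = 4.5(P − 18) − 129.
New equilibrium: buyers pay $90.8, sellers receive $72.8, Q = 198.6. (Wedge: Pb − Ps = 18.)
Quantity falls by |ΔQ| = |231 − 198.6| = 32.4.
DWL = ½ · t · |ΔQ| = ½ · 18 · 32.4 = $291.6.

Deadweight loss = $291.6 million.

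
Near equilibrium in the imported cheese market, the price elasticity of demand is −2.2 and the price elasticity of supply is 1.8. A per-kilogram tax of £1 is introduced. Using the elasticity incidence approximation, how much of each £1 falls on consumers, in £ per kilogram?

Consumers bear ≈ £0.45 per kilogram.

Incidence ratio: consumers' share ≈ εs / (εs + |εd|) = 1.8 / (1.8 + 2.2) = 0.45.
So consumers bear ≈ 0.45 × £1 = £0.45; producers bear £0.55.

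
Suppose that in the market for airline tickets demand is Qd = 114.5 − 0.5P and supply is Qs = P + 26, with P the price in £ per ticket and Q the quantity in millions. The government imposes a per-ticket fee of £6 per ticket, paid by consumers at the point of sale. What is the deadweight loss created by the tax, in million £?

Before the tax: set 114.5 − 0.5P = P + 26 → P* = £59, Q* = 85.
With the tax collected from consumers, demand (in seller-price terms) shifts: Qd = 114.5 − 0.5(P + 6).
New equilibrium: consumers pay £63, producers receive £57, Q = 83. (Wedge: Pb − Ps = 6.)
Quantity falls by |ΔQ| = |85 − 83| = 2.
DWL = ½ · t · |ΔQ| = ½ · 6 · 2 = £6.

Deadweight loss = £6 million.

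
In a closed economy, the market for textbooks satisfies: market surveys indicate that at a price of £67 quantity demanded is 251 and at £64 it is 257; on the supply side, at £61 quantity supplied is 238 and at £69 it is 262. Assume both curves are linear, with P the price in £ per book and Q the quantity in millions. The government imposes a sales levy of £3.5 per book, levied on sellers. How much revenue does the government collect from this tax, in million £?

Tax revenue = £870.8 million.

Demand slope: (257 − 251)/(64 − 67) = -2, so Qd = 385 − 2P.
Supply slope: (262 − 238)/(69 − 61) = 3, so Qs = 3P + 55.
Without the tax, 385 − 2P = 3P + 55 gives 5P = 330, so P* = £66 and Q* = 253.
With the tax collected from sellers, supply shifts: Qs = 3(P − 3.5) + 55.
Solving gives Q = 248.8 with buyers paying £68.1 and sellers receiving £64.6 (the £3.5 wedge).
Revenue = t · Q = 3.5 · 248.8 = £870.8.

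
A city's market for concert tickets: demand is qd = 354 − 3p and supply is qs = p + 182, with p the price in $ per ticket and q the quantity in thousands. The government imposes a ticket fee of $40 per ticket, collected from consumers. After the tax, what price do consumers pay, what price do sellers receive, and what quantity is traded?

Before the tax: set 354 − 3p = p + 182 → p* = $43, q* = 225.
With the tax collected from consumers, demand (in seller-price terms) shifts: qd = 354 − 3(p + 40).
Solving gives q = 195 with consumers paying $53 and sellers receiving $13 (the $40 wedge).
The less price-elastic side of the market bears the larger share of a per-unit tax.

Consumers pay $53; sellers receive $13; quantity = 195.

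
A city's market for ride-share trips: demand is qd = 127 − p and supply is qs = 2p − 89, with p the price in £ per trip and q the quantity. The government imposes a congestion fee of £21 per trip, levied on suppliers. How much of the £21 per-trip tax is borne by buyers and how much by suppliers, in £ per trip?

Buyers bear £14 per trip; suppliers bear £7 per trip.

Before the tax: set 127 − p = 2p − 89 → p* = £72, q* = 55.
With the tax collected from suppliers, supply shifts: qs = 2(p − 21) − 89.
New equilibrium: buyers pay £86, suppliers receive £65, q = 41. (Wedge: pb − ps = 21.)
Burden on buyers: £14; on suppliers: £7. (They sum to £21.)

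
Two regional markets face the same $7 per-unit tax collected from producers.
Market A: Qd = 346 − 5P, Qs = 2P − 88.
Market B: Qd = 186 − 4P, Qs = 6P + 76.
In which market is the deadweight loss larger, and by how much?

Market B, by $23.8.

Market A: pre-tax P* = $62, Q* = 36; post-tax Q = 26; deadweight loss = $35.
Market B: pre-tax P* = $11, Q* = 142; post-tax Q = 125.2; deadweight loss = $58.8.
Difference: $35 vs $58.8 → market B is larger by $23.8.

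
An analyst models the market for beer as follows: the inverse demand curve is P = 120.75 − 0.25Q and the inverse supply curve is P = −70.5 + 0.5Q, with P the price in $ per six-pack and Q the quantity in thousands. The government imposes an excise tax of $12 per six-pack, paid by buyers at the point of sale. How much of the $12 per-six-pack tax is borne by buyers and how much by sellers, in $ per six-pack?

Buyers bear $4 per six-pack; sellers bear $8 per six-pack.

Rewrite in direct form: Qd = 483 − 4P and Qs = 2P + 141.
Before the tax: set 483 − 4P = 2P + 141 → P* = $57, Q* = 255.
With the tax collected from buyers, demand (in seller-price terms) shifts: Qd = 483 − 4(P + 12).
Solving gives Q = 239 with buyers paying $61 and sellers receiving $49 (the $12 wedge).
Burden on buyers: $4; on sellers: $8. (They sum to $12.)
The less price-elastic side of the market bears the larger share of a per-unit tax.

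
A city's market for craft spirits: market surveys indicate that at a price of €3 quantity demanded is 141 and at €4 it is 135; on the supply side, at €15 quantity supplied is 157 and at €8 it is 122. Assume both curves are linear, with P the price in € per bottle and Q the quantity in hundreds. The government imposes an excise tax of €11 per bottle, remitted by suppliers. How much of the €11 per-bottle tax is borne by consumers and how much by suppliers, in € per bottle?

Demand slope: (135 − 141)/(4 − 3) = -6, so Qd = 159 − 6P.
Supply slope: (122 − 157)/(8 − 15) = 5, so Qs = 5P + 82.
Before the tax: set 159 − 6P = 5P + 82 → P* = €7, Q* = 117.
With the tax collected from suppliers, supply shifts: Qs = 5(P − 11) + 82.
Solving gives Q = 87 with consumers paying €12 and suppliers receiving €1 (the €11 wedge).
Burden on consumers: €5; on suppliers: €6. (They sum to €11.)

Consumers bear €5 per bottle; suppliers bear €6 per bottle.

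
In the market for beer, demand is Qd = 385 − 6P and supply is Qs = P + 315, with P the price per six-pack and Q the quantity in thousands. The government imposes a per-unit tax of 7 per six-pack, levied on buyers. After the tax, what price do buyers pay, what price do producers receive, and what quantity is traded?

Buyers pay 11; producers receive 4; quantity = 319.

Without the tax, 385 − 6P = P + 315 gives 7P = 70, so P* = 10 and Q* = 325.
With the tax collected from buyers, demand (in seller-price terms) shifts: Qd = 385 − 6(P + 7).
New equilibrium: buyers pay 11, producers receive 4, Q = 319. (Wedge: Pb − Ps = 7.)
The less price-elastic side of the market bears the larger share of a per-unit tax.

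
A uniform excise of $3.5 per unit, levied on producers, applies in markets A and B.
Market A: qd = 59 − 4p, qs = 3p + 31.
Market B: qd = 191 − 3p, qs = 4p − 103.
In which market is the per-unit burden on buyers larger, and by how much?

Market B, by $0.5.

Market A: pre-tax p* = $4, q* = 43; post-tax q = 37; per-unit burden on buyers = $1.5.
Market B: pre-tax p* = $42, q* = 65; post-tax q = 59; per-unit burden on buyers = $2.
Difference: $1.5 vs $2 → market B is larger by $0.5.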